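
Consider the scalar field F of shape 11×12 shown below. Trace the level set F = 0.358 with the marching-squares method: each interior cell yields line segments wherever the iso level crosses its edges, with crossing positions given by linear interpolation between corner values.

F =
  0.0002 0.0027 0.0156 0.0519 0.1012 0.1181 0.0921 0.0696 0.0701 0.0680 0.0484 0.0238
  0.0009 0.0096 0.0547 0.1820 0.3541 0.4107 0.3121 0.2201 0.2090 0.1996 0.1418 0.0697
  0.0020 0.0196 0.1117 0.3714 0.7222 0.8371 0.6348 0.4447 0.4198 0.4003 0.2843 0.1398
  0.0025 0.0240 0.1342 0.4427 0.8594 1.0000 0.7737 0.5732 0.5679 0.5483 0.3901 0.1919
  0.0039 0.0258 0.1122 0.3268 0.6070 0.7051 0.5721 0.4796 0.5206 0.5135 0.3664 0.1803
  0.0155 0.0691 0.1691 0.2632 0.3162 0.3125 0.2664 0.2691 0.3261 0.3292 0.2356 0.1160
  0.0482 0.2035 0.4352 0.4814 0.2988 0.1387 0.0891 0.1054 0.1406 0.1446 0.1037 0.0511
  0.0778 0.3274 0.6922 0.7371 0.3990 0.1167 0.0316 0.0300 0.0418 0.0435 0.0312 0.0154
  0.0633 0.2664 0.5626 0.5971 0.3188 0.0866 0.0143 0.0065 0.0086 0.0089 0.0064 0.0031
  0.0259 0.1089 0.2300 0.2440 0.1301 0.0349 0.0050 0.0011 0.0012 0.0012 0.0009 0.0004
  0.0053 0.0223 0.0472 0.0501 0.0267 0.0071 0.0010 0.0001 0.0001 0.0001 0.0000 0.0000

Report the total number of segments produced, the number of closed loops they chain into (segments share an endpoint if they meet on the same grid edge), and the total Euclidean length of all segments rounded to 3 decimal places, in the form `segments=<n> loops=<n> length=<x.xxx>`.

cell (0,4): code 0100 → (0.820,5.000)–(1.000,4.069)
cell (0,5): code 1000 → (1.000,5.534)–(0.820,5.000)
cell (1,2): code 0100 → (1.929,3.000)–(2.000,2.948)
cell (1,3): code 1100 → (1.011,4.000)–(1.929,3.000)
cell (1,4): code 1110 → (1.000,4.069)–(1.011,4.000)
cell (1,5): code 1101 → (1.142,6.000)–(1.000,5.534)
cell (1,6): code 1100 → (1.614,7.000)–(1.142,6.000)
cell (1,7): code 1100 → (1.707,8.000)–(1.614,7.000)
cell (1,8): code 1100 → (1.789,9.000)–(1.707,8.000)
cell (1,9): code 1000 → (2.000,9.365)–(1.789,9.000)
cell (2,2): code 0110 → (2.000,2.948)–(3.000,2.725)
cell (2,9): code 1101 → (2.697,10.000)–(2.000,9.365)
cell (2,10): code 1000 → (3.000,10.162)–(2.697,10.000)
cell (3,2): code 0010 → (3.000,2.725)–(3.731,3.000)
cell (3,3): code 0111 → (3.731,3.000)–(4.000,3.111)
cell (3,10): code 1001 → (4.000,10.045)–(3.000,10.162)
cell (4,3): code 0010 → (4.000,3.111)–(4.856,4.000)
cell (4,4): code 0011 → (4.856,4.000)–(4.884,5.000)
cell (4,5): code 0011 → (4.884,5.000)–(4.700,6.000)
cell (4,6): code 0011 → (4.700,6.000)–(4.578,7.000)
cell (4,7): code 0011 → (4.578,7.000)–(4.836,8.000)
cell (4,8): code 0011 → (4.836,8.000)–(4.844,9.000)
cell (4,9): code 0011 → (4.844,9.000)–(4.064,10.000)
cell (4,10): code 0001 → (4.064,10.000)–(4.000,10.045)
cell (5,1): code 0100 → (5.710,2.000)–(6.000,1.667)
cell (5,2): code 1100 → (5.434,3.000)–(5.710,2.000)
cell (5,3): code 1000 → (6.000,3.676)–(5.434,3.000)
cell (6,1): code 0110 → (6.000,1.667)–(7.000,1.084)
cell (6,3): code 1101 → (6.591,4.000)–(6.000,3.676)
cell (6,4): code 1000 → (7.000,4.145)–(6.591,4.000)
cell (7,1): code 0110 → (7.000,1.084)–(8.000,1.309)
cell (7,3): code 1011 → (8.000,3.859)–(7.511,4.000)
cell (7,4): code 0001 → (7.511,4.000)–(7.000,4.145)
cell (8,1): code 0010 → (8.000,1.309)–(8.615,2.000)
cell (8,2): code 0011 → (8.615,2.000)–(8.677,3.000)
cell (8,3): code 0001 → (8.677,3.000)–(8.000,3.859)
total: 36 segments, chained into 2 closed loop(s), length Σ = 28.788784

segments=36 loops=2 length=28.789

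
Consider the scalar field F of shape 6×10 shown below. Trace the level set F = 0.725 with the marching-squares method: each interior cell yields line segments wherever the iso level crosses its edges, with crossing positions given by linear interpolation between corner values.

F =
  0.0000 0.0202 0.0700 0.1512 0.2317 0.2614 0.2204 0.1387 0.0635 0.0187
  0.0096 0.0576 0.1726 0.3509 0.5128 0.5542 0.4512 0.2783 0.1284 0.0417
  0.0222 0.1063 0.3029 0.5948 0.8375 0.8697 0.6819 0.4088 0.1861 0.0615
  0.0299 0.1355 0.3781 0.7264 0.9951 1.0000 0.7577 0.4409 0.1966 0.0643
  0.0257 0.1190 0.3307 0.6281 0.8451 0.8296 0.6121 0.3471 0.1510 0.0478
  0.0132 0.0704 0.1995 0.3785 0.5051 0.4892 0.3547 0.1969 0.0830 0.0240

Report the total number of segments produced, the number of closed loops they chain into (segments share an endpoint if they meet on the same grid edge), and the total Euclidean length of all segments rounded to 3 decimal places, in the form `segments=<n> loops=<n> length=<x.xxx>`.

segments=14 loops=1 length=9.181

cell (1,3): code 0100 → (1.654,4.000)–(2.000,3.536)
cell (1,4): code 1100 → (1.541,5.000)–(1.654,4.000)
cell (1,5): code 1000 → (2.000,5.771)–(1.541,5.000)
cell (2,2): code 0100 → (2.989,3.000)–(3.000,2.996)
cell (2,3): code 1110 → (2.000,3.536)–(2.989,3.000)
cell (2,5): code 1101 → (2.569,6.000)–(2.000,5.771)
cell (2,6): code 1000 → (3.000,6.103)–(2.569,6.000)
cell (3,2): code 0010 → (3.000,2.996)–(3.014,3.000)
cell (3,3): code 0111 → (3.014,3.000)–(4.000,3.447)
cell (3,5): code 1011 → (4.000,5.481)–(3.225,6.000)
cell (3,6): code 0001 → (3.225,6.000)–(3.000,6.103)
cell (4,3): code 0010 → (4.000,3.447)–(4.353,4.000)
cell (4,4): code 0011 → (4.353,4.000)–(4.307,5.000)
cell (4,5): code 0001 → (4.307,5.000)–(4.000,5.481)
total: 14 segments, chained into 1 closed loop(s), length Σ = 9.180828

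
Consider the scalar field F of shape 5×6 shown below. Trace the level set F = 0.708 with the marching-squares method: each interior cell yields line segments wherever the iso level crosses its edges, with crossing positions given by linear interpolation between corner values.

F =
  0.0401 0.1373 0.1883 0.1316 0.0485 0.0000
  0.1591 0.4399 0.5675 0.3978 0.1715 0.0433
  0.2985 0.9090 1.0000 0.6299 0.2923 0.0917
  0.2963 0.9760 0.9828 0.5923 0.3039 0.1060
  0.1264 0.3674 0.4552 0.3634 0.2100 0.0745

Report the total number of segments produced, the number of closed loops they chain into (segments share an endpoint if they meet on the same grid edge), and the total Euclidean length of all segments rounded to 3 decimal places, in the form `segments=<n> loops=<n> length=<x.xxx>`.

segments=8 loops=1 length=7.084

cell (1,0): code 0100 → (1.572,1.000)–(2.000,0.671)
cell (1,1): code 1100 → (1.325,2.000)–(1.572,1.000)
cell (1,2): code 1000 → (2.000,2.789)–(1.325,2.000)
cell (2,0): code 0110 → (2.000,0.671)–(3.000,0.606)
cell (2,2): code 1001 → (3.000,2.704)–(2.000,2.789)
cell (3,0): code 0010 → (3.000,0.606)–(3.440,1.000)
cell (3,1): code 0011 → (3.440,1.000)–(3.521,2.000)
cell (3,2): code 0001 → (3.521,2.000)–(3.000,2.704)
total: 8 segments, chained into 1 closed loop(s), length Σ = 7.084306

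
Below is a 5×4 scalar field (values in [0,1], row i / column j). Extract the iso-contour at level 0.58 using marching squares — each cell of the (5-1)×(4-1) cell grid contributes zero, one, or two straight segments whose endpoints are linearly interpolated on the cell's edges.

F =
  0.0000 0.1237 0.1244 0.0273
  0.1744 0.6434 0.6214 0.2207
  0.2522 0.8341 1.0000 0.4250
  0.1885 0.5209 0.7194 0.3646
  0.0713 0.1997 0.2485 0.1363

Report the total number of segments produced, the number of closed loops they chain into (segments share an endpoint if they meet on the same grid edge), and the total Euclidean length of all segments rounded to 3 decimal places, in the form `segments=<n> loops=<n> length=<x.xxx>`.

segments=10 loops=1 length=7.124

cell (0,0): code 0100 → (0.878,1.000)–(1.000,0.865)
cell (0,1): code 1100 → (0.917,2.000)–(0.878,1.000)
cell (0,2): code 1000 → (1.000,2.103)–(0.917,2.000)
cell (1,0): code 0110 → (1.000,0.865)–(2.000,0.563)
cell (1,2): code 1001 → (2.000,2.730)–(1.000,2.103)
cell (2,0): code 0010 → (2.000,0.563)–(2.811,1.000)
cell (2,1): code 0111 → (2.811,1.000)–(3.000,1.298)
cell (2,2): code 1001 → (3.000,2.393)–(2.000,2.730)
cell (3,1): code 0010 → (3.000,1.298)–(3.296,2.000)
cell (3,2): code 0001 → (3.296,2.000)–(3.000,2.393)
total: 10 segments, chained into 1 closed loop(s), length Σ = 7.123709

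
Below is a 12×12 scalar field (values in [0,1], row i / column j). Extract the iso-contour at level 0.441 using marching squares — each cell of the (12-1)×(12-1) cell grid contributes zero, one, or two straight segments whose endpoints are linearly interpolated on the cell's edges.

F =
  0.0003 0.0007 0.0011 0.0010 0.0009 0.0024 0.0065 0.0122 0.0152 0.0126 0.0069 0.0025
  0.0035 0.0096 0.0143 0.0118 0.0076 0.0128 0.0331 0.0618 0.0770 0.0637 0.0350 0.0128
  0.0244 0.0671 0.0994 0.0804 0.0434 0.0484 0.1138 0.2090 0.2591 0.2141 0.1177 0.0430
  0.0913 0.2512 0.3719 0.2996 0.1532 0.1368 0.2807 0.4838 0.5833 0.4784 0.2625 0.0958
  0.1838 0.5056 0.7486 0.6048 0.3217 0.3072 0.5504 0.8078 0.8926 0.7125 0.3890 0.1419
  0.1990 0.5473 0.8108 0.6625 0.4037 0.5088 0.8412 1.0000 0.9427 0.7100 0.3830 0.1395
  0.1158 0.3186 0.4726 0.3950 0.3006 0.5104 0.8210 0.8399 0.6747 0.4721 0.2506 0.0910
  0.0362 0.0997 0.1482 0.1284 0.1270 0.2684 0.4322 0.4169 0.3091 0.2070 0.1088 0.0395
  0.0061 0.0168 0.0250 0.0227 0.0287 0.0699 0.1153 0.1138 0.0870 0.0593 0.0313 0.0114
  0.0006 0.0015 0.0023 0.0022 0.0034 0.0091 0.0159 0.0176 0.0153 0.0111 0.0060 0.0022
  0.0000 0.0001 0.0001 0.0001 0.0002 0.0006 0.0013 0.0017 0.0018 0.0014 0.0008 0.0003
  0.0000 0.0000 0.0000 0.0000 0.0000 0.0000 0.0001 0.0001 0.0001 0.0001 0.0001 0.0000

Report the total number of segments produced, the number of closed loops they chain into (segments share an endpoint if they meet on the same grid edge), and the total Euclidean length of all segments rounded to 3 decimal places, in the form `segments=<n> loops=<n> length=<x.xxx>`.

cell (2,6): code 0100 → (2.844,7.000)–(3.000,6.789)
cell (2,7): code 1100 → (2.561,8.000)–(2.844,7.000)
cell (2,8): code 1100 → (2.858,9.000)–(2.561,8.000)
cell (2,9): code 1000 → (3.000,9.173)–(2.858,9.000)
cell (3,0): code 0100 → (3.746,1.000)–(4.000,0.799)
cell (3,1): code 1100 → (3.183,2.000)–(3.746,1.000)
cell (3,2): code 1100 → (3.463,3.000)–(3.183,2.000)
cell (3,3): code 1000 → (4.000,3.579)–(3.463,3.000)
cell (3,5): code 0100 → (3.594,6.000)–(4.000,5.550)
cell (3,6): code 1110 → (3.000,6.789)–(3.594,6.000)
cell (3,9): code 1001 → (4.000,9.839)–(3.000,9.173)
cell (4,0): code 0110 → (4.000,0.799)–(5.000,0.695)
cell (4,3): code 1001 → (5.000,3.856)–(4.000,3.579)
cell (4,4): code 0100 → (4.664,5.000)–(5.000,4.355)
cell (4,5): code 1110 → (4.000,5.550)–(4.664,5.000)
cell (4,9): code 1001 → (5.000,9.823)–(4.000,9.839)
cell (5,0): code 0010 → (5.000,0.695)–(5.465,1.000)
cell (5,1): code 0111 → (5.465,1.000)–(6.000,1.795)
cell (5,2): code 1011 → (6.000,2.407)–(5.828,3.000)
cell (5,3): code 0001 → (5.828,3.000)–(5.000,3.856)
cell (5,4): code 0110 → (5.000,4.355)–(6.000,4.669)
cell (5,9): code 1001 → (6.000,9.140)–(5.000,9.823)
cell (6,1): code 0010 → (6.000,1.795)–(6.097,2.000)
cell (6,2): code 0001 → (6.097,2.000)–(6.000,2.407)
cell (6,4): code 0010 → (6.000,4.669)–(6.287,5.000)
cell (6,5): code 0011 → (6.287,5.000)–(6.977,6.000)
cell (6,6): code 0011 → (6.977,6.000)–(6.943,7.000)
cell (6,7): code 0011 → (6.943,7.000)–(6.639,8.000)
cell (6,8): code 0011 → (6.639,8.000)–(6.117,9.000)
cell (6,9): code 0001 → (6.117,9.000)–(6.000,9.140)
total: 30 segments, chained into 2 closed loop(s), length Σ = 24.531915

segments=30 loops=2 length=24.532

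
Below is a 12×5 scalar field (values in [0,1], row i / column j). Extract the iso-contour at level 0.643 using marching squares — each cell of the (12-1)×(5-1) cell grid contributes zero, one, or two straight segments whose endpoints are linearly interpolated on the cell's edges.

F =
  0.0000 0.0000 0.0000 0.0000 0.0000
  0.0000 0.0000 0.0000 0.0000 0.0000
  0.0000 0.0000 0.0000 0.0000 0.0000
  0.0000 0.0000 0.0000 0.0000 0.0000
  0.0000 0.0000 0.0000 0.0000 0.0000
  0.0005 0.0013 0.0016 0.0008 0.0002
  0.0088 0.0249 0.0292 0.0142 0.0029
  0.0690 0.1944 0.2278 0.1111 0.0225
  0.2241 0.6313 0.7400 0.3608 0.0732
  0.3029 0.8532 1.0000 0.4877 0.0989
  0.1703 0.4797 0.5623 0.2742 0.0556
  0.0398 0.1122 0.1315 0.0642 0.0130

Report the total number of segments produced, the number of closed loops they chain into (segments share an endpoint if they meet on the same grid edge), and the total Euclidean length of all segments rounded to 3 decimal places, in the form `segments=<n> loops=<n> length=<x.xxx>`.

segments=8 loops=1 length=6.249

cell (7,1): code 0100 → (7.811,2.000)–(8.000,1.108)
cell (7,2): code 1000 → (8.000,2.256)–(7.811,2.000)
cell (8,0): code 0100 → (8.053,1.000)–(9.000,0.618)
cell (8,1): code 1110 → (8.000,1.108)–(8.053,1.000)
cell (8,2): code 1001 → (9.000,2.697)–(8.000,2.256)
cell (9,0): code 0010 → (9.000,0.618)–(9.563,1.000)
cell (9,1): code 0011 → (9.563,1.000)–(9.816,2.000)
cell (9,2): code 0001 → (9.816,2.000)–(9.000,2.697)
total: 8 segments, chained into 1 closed loop(s), length Σ = 6.249121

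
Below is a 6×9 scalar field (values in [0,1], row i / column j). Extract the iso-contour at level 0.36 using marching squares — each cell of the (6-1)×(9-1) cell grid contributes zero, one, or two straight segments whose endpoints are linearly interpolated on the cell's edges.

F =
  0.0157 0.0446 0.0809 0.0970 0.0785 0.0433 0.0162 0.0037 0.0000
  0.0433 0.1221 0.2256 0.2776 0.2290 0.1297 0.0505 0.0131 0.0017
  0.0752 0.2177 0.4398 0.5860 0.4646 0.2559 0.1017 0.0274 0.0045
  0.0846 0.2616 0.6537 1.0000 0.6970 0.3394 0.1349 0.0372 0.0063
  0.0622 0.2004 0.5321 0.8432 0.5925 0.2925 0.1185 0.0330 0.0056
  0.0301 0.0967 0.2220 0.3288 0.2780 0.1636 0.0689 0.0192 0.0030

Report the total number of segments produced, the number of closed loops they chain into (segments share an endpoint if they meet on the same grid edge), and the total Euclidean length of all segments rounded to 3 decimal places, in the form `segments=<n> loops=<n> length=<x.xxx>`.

cell (1,1): code 0100 → (1.627,2.000)–(2.000,1.641)
cell (1,2): code 1100 → (1.267,3.000)–(1.627,2.000)
cell (1,3): code 1100 → (1.556,4.000)–(1.267,3.000)
cell (1,4): code 1000 → (2.000,4.501)–(1.556,4.000)
cell (2,1): code 0110 → (2.000,1.641)–(3.000,1.251)
cell (2,4): code 1001 → (3.000,4.942)–(2.000,4.501)
cell (3,1): code 0110 → (3.000,1.251)–(4.000,1.481)
cell (3,4): code 1001 → (4.000,4.775)–(3.000,4.942)
cell (4,1): code 0010 → (4.000,1.481)–(4.555,2.000)
cell (4,2): code 0011 → (4.555,2.000)–(4.939,3.000)
cell (4,3): code 0011 → (4.939,3.000)–(4.739,4.000)
cell (4,4): code 0001 → (4.739,4.000)–(4.000,4.775)
total: 12 segments, chained into 1 closed loop(s), length Σ = 11.419202

segments=12 loops=1 length=11.419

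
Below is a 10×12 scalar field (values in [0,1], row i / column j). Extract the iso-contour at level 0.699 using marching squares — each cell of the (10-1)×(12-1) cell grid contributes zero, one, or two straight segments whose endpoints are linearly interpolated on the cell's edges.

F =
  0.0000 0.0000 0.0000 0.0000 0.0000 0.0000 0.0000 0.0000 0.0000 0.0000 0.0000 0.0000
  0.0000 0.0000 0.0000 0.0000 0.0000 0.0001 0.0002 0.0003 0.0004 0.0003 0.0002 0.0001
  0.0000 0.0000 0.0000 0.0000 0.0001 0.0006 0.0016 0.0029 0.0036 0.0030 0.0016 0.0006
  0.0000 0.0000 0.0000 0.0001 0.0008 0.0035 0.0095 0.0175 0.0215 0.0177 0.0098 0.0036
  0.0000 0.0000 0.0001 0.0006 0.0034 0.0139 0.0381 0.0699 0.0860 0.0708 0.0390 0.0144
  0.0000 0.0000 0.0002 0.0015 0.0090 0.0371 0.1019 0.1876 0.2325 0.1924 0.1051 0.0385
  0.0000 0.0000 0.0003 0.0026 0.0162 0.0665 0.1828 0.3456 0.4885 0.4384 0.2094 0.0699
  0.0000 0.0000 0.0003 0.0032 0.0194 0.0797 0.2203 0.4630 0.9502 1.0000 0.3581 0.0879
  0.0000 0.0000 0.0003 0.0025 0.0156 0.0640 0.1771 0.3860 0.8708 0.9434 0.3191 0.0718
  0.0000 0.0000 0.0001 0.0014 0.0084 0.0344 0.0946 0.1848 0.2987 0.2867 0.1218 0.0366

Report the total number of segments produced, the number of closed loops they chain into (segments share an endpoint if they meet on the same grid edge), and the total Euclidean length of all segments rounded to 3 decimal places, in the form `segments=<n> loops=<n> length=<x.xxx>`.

segments=8 loops=1 length=6.485

cell (6,7): code 0100 → (6.456,8.000)–(7.000,7.484)
cell (6,8): code 1100 → (6.464,9.000)–(6.456,8.000)
cell (6,9): code 1000 → (7.000,9.469)–(6.464,9.000)
cell (7,7): code 0110 → (7.000,7.484)–(8.000,7.646)
cell (7,9): code 1001 → (8.000,9.391)–(7.000,9.469)
cell (8,7): code 0010 → (8.000,7.646)–(8.300,8.000)
cell (8,8): code 0011 → (8.300,8.000)–(8.372,9.000)
cell (8,9): code 0001 → (8.372,9.000)–(8.000,9.391)
total: 8 segments, chained into 1 closed loop(s), length Σ = 6.484885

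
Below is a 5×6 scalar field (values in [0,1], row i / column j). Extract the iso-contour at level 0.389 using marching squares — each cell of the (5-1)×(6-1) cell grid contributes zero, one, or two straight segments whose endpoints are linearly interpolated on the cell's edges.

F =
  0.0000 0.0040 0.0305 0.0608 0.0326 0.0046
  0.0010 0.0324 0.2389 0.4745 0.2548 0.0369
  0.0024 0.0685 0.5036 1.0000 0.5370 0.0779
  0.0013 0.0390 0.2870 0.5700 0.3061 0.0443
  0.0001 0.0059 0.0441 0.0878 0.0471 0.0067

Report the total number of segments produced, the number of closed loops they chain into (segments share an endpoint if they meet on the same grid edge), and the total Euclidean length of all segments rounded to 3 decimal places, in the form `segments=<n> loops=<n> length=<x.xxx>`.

cell (0,2): code 0100 → (0.793,3.000)–(1.000,2.637)
cell (0,3): code 1000 → (1.000,3.389)–(0.793,3.000)
cell (1,1): code 0100 → (1.567,2.000)–(2.000,1.737)
cell (1,2): code 1110 → (1.000,2.637)–(1.567,2.000)
cell (1,3): code 1101 → (1.476,4.000)–(1.000,3.389)
cell (1,4): code 1000 → (2.000,4.322)–(1.476,4.000)
cell (2,1): code 0010 → (2.000,1.737)–(2.529,2.000)
cell (2,2): code 0111 → (2.529,2.000)–(3.000,2.360)
cell (2,3): code 1011 → (3.000,3.686)–(2.641,4.000)
cell (2,4): code 0001 → (2.641,4.000)–(2.000,4.322)
cell (3,2): code 0010 → (3.000,2.360)–(3.375,3.000)
cell (3,3): code 0001 → (3.375,3.000)–(3.000,3.686)
total: 12 segments, chained into 1 closed loop(s), length Σ = 7.509680

segments=12 loops=1 length=7.510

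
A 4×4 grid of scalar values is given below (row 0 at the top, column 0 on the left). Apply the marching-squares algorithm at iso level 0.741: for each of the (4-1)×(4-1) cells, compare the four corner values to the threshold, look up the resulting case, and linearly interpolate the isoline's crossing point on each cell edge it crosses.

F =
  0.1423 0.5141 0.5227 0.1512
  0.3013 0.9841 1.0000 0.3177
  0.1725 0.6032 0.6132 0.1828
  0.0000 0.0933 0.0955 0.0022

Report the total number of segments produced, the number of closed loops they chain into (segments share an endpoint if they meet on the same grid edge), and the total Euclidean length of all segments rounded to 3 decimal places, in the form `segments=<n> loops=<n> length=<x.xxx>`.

segments=6 loops=1 length=4.791

cell (0,0): code 0100 → (0.483,1.000)–(1.000,0.644)
cell (0,1): code 1100 → (0.457,2.000)–(0.483,1.000)
cell (0,2): code 1000 → (1.000,2.380)–(0.457,2.000)
cell (1,0): code 0010 → (1.000,0.644)–(1.638,1.000)
cell (1,1): code 0011 → (1.638,1.000)–(1.670,2.000)
cell (1,2): code 0001 → (1.670,2.000)–(1.000,2.380)
total: 6 segments, chained into 1 closed loop(s), length Σ = 4.791497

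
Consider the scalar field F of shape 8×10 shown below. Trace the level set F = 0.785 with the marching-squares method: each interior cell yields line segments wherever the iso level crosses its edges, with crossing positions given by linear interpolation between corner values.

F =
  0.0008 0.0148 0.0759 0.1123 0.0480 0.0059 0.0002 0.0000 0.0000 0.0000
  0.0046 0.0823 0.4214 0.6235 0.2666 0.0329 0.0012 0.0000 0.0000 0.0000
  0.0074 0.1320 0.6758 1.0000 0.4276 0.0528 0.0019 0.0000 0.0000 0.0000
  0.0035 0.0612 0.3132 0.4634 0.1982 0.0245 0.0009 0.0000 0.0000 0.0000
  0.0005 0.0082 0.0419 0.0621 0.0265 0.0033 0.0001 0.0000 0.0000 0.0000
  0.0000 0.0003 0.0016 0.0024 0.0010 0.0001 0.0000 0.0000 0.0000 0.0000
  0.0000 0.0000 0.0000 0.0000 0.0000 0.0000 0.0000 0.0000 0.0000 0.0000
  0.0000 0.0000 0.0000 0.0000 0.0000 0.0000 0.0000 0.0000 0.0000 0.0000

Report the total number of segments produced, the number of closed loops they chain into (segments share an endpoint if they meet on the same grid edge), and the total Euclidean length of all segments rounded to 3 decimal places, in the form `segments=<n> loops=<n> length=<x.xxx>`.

cell (1,2): code 0100 → (1.429,3.000)–(2.000,2.337)
cell (1,3): code 1000 → (2.000,3.376)–(1.429,3.000)
cell (2,2): code 0010 → (2.000,2.337)–(2.401,3.000)
cell (2,3): code 0001 → (2.401,3.000)–(2.000,3.376)
total: 4 segments, chained into 1 closed loop(s), length Σ = 2.882671

segments=4 loops=1 length=2.883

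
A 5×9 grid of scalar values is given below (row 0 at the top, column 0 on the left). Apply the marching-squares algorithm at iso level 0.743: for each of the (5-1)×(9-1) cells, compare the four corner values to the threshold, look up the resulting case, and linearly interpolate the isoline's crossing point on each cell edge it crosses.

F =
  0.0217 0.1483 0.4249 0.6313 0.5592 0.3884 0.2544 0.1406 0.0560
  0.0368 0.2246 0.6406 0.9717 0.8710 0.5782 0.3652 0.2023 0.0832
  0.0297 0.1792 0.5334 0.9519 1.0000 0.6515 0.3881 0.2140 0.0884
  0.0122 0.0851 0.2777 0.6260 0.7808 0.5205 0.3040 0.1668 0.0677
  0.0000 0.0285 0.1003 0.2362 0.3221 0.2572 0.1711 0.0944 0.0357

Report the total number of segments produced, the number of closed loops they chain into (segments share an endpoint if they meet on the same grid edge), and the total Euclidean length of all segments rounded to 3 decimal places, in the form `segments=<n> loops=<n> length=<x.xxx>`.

cell (0,2): code 0100 → (0.328,3.000)–(1.000,2.309)
cell (0,3): code 1100 → (0.589,4.000)–(0.328,3.000)
cell (0,4): code 1000 → (1.000,4.437)–(0.589,4.000)
cell (1,2): code 0110 → (1.000,2.309)–(2.000,2.501)
cell (1,4): code 1001 → (2.000,4.737)–(1.000,4.437)
cell (2,2): code 0010 → (2.000,2.501)–(2.641,3.000)
cell (2,3): code 0111 → (2.641,3.000)–(3.000,3.756)
cell (2,4): code 1001 → (3.000,4.145)–(2.000,4.737)
cell (3,3): code 0010 → (3.000,3.756)–(3.082,4.000)
cell (3,4): code 0001 → (3.082,4.000)–(3.000,4.145)
total: 10 segments, chained into 1 closed loop(s), length Σ = 7.895229

segments=10 loops=1 length=7.895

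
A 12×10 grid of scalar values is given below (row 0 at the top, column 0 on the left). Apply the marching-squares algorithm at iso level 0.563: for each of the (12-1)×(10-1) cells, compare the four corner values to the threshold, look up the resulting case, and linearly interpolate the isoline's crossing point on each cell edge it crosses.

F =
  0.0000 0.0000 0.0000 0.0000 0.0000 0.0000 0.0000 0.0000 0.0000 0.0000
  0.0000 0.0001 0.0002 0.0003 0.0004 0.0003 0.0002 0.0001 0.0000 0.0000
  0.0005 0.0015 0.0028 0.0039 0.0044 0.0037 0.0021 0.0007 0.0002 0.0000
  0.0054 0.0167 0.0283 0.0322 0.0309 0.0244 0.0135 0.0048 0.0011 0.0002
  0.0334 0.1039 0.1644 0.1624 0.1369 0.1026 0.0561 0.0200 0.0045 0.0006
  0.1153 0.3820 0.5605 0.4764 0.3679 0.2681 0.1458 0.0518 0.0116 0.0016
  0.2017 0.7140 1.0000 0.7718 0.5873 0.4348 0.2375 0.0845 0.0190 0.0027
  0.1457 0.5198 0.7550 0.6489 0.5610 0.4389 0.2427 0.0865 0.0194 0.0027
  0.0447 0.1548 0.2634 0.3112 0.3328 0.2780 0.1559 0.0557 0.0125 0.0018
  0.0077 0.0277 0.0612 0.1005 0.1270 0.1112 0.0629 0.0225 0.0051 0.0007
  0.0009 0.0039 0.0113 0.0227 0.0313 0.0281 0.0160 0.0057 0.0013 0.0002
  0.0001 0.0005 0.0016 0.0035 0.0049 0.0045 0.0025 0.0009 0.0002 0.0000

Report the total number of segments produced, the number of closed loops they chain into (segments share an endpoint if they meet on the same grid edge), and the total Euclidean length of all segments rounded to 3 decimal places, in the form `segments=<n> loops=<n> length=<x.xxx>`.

segments=12 loops=1 length=9.138

cell (5,0): code 0100 → (5.545,1.000)–(6.000,0.705)
cell (5,1): code 1100 → (5.006,2.000)–(5.545,1.000)
cell (5,2): code 1100 → (5.293,3.000)–(5.006,2.000)
cell (5,3): code 1100 → (5.889,4.000)–(5.293,3.000)
cell (5,4): code 1000 → (6.000,4.159)–(5.889,4.000)
cell (6,0): code 0010 → (6.000,0.705)–(6.778,1.000)
cell (6,1): code 0111 → (6.778,1.000)–(7.000,1.184)
cell (6,3): code 1011 → (7.000,3.977)–(6.924,4.000)
cell (6,4): code 0001 → (6.924,4.000)–(6.000,4.159)
cell (7,1): code 0010 → (7.000,1.184)–(7.391,2.000)
cell (7,2): code 0011 → (7.391,2.000)–(7.254,3.000)
cell (7,3): code 0001 → (7.254,3.000)–(7.000,3.977)
total: 12 segments, chained into 1 closed loop(s), length Σ = 9.137933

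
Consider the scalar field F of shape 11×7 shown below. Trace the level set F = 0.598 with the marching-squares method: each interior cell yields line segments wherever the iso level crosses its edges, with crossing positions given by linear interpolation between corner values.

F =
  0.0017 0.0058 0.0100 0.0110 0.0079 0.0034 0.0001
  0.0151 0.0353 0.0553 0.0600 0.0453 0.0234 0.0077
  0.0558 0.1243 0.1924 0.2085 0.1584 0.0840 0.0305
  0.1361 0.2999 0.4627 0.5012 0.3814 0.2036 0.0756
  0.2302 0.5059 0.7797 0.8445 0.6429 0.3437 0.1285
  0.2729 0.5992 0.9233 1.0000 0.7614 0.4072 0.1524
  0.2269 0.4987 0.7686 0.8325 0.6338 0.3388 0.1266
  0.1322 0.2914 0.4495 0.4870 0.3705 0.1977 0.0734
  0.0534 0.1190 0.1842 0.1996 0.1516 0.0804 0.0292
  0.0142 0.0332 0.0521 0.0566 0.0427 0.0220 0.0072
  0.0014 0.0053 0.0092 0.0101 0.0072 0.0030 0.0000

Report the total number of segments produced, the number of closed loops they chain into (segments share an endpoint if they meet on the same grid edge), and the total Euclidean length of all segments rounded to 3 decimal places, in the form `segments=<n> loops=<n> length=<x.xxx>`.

cell (3,1): code 0100 → (3.427,2.000)–(4.000,1.336)
cell (3,2): code 1100 → (3.282,3.000)–(3.427,2.000)
cell (3,3): code 1100 → (3.828,4.000)–(3.282,3.000)
cell (3,4): code 1000 → (4.000,4.150)–(3.828,4.000)
cell (4,0): code 0100 → (4.987,1.000)–(5.000,0.996)
cell (4,1): code 1110 → (4.000,1.336)–(4.987,1.000)
cell (4,4): code 1001 → (5.000,4.461)–(4.000,4.150)
cell (5,0): code 0010 → (5.000,0.996)–(5.012,1.000)
cell (5,1): code 0111 → (5.012,1.000)–(6.000,1.368)
cell (5,4): code 1001 → (6.000,4.121)–(5.000,4.461)
cell (6,1): code 0010 → (6.000,1.368)–(6.535,2.000)
cell (6,2): code 0011 → (6.535,2.000)–(6.679,3.000)
cell (6,3): code 0011 → (6.679,3.000)–(6.136,4.000)
cell (6,4): code 0001 → (6.136,4.000)–(6.000,4.121)
total: 14 segments, chained into 1 closed loop(s), length Σ = 10.639724

segments=14 loops=1 length=10.640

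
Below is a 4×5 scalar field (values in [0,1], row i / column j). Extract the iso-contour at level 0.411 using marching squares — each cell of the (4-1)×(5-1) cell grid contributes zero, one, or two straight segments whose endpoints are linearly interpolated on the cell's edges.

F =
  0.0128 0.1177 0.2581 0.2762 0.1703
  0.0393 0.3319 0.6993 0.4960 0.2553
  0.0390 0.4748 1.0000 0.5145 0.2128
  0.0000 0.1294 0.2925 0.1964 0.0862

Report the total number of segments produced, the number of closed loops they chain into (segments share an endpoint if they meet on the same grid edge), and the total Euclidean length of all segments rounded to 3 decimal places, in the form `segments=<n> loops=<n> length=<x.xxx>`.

segments=10 loops=1 length=7.665

cell (0,1): code 0100 → (0.347,2.000)–(1.000,1.215)
cell (0,2): code 1100 → (0.613,3.000)–(0.347,2.000)
cell (0,3): code 1000 → (1.000,3.353)–(0.613,3.000)
cell (1,0): code 0100 → (1.554,1.000)–(2.000,0.854)
cell (1,1): code 1110 → (1.000,1.215)–(1.554,1.000)
cell (1,3): code 1001 → (2.000,3.343)–(1.000,3.353)
cell (2,0): code 0010 → (2.000,0.854)–(2.185,1.000)
cell (2,1): code 0011 → (2.185,1.000)–(2.833,2.000)
cell (2,2): code 0011 → (2.833,2.000)–(2.325,3.000)
cell (2,3): code 0001 → (2.325,3.000)–(2.000,3.343)
total: 10 segments, chained into 1 closed loop(s), length Σ = 7.664879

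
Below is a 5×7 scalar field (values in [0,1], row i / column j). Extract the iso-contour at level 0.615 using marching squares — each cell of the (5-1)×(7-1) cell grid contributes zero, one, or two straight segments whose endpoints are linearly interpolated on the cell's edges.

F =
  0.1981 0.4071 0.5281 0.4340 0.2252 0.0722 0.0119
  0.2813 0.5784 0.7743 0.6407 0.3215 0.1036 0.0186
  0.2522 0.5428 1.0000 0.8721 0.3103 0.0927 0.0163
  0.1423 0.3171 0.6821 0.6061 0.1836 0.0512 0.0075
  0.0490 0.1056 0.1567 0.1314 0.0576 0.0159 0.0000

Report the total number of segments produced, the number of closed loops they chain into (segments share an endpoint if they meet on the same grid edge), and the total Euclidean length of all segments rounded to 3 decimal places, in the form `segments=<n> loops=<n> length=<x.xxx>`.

segments=10 loops=1 length=7.889

cell (0,1): code 0100 → (0.353,2.000)–(1.000,1.187)
cell (0,2): code 1100 → (0.876,3.000)–(0.353,2.000)
cell (0,3): code 1000 → (1.000,3.081)–(0.876,3.000)
cell (1,1): code 0110 → (1.000,1.187)–(2.000,1.158)
cell (1,3): code 1001 → (2.000,3.458)–(1.000,3.081)
cell (2,1): code 0110 → (2.000,1.158)–(3.000,1.816)
cell (2,2): code 1011 → (3.000,2.883)–(2.967,3.000)
cell (2,3): code 0001 → (2.967,3.000)–(2.000,3.458)
cell (3,1): code 0010 → (3.000,1.816)–(3.128,2.000)
cell (3,2): code 0001 → (3.128,2.000)–(3.000,2.883)
total: 10 segments, chained into 1 closed loop(s), length Σ = 7.889170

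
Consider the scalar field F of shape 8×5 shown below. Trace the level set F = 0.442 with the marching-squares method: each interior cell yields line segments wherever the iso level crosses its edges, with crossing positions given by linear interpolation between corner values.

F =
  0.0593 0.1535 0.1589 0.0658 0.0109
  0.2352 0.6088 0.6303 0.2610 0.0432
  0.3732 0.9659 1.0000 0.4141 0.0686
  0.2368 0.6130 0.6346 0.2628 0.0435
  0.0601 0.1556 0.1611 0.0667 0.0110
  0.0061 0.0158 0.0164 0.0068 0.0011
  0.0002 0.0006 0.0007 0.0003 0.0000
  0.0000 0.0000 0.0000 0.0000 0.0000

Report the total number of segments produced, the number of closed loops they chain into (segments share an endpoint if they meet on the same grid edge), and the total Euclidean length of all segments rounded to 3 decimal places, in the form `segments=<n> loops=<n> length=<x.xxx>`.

cell (0,0): code 0100 → (0.634,1.000)–(1.000,0.554)
cell (0,1): code 1100 → (0.601,2.000)–(0.634,1.000)
cell (0,2): code 1000 → (1.000,2.510)–(0.601,2.000)
cell (1,0): code 0110 → (1.000,0.554)–(2.000,0.116)
cell (1,2): code 1001 → (2.000,2.952)–(1.000,2.510)
cell (2,0): code 0110 → (2.000,0.116)–(3.000,0.545)
cell (2,2): code 1001 → (3.000,2.518)–(2.000,2.952)
cell (3,0): code 0010 → (3.000,0.545)–(3.374,1.000)
cell (3,1): code 0011 → (3.374,1.000)–(3.407,2.000)
cell (3,2): code 0001 → (3.407,2.000)–(3.000,2.518)
total: 10 segments, chained into 1 closed loop(s), length Σ = 8.837085

segments=10 loops=1 length=8.837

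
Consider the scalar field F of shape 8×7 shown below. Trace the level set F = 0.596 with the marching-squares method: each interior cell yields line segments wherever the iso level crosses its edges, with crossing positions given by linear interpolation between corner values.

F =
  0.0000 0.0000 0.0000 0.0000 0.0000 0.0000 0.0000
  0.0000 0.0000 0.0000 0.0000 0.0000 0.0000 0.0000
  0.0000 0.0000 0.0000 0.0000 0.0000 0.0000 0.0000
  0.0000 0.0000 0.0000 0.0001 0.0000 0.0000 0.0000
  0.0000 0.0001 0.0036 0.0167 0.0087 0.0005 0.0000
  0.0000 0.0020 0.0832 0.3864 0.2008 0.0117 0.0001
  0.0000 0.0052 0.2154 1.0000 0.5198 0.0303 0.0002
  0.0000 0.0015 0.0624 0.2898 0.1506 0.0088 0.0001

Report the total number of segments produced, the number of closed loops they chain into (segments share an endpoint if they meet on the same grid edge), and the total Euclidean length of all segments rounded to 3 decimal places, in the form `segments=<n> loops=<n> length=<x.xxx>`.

segments=4 loops=1 length=3.687

cell (5,2): code 0100 → (5.342,3.000)–(6.000,2.485)
cell (5,3): code 1000 → (6.000,3.841)–(5.342,3.000)
cell (6,2): code 0010 → (6.000,2.485)–(6.569,3.000)
cell (6,3): code 0001 → (6.569,3.000)–(6.000,3.841)
total: 4 segments, chained into 1 closed loop(s), length Σ = 3.687038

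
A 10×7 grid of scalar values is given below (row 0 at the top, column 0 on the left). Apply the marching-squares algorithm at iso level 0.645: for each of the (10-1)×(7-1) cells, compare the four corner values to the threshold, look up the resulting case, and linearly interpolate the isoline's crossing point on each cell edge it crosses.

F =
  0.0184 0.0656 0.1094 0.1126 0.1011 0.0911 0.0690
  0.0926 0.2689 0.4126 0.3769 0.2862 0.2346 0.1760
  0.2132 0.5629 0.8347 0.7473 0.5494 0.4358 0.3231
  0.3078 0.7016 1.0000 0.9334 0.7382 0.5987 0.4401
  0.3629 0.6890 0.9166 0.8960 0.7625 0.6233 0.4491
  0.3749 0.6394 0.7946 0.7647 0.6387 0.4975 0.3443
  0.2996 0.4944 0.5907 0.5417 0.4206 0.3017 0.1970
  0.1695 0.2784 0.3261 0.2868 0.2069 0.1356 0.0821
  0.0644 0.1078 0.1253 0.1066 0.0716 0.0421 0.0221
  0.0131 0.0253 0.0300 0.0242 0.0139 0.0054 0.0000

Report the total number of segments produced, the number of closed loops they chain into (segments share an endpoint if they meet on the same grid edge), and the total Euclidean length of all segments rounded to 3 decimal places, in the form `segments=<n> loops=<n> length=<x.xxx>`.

cell (1,1): code 0100 → (1.551,2.000)–(2.000,1.302)
cell (1,2): code 1100 → (1.724,3.000)–(1.551,2.000)
cell (1,3): code 1000 → (2.000,3.517)–(1.724,3.000)
cell (2,0): code 0100 → (2.592,1.000)–(3.000,0.856)
cell (2,1): code 1110 → (2.000,1.302)–(2.592,1.000)
cell (2,3): code 1101 → (2.506,4.000)–(2.000,3.517)
cell (2,4): code 1000 → (3.000,4.668)–(2.506,4.000)
cell (3,0): code 0110 → (3.000,0.856)–(4.000,0.865)
cell (3,4): code 1001 → (4.000,4.844)–(3.000,4.668)
cell (4,0): code 0010 → (4.000,0.865)–(4.887,1.000)
cell (4,1): code 0111 → (4.887,1.000)–(5.000,1.036)
cell (4,3): code 1011 → (5.000,3.950)–(4.949,4.000)
cell (4,4): code 0001 → (4.949,4.000)–(4.000,4.844)
cell (5,1): code 0010 → (5.000,1.036)–(5.734,2.000)
cell (5,2): code 0011 → (5.734,2.000)–(5.537,3.000)
cell (5,3): code 0001 → (5.537,3.000)–(5.000,3.950)
total: 16 segments, chained into 1 closed loop(s), length Σ = 12.753290

segments=16 loops=1 length=12.753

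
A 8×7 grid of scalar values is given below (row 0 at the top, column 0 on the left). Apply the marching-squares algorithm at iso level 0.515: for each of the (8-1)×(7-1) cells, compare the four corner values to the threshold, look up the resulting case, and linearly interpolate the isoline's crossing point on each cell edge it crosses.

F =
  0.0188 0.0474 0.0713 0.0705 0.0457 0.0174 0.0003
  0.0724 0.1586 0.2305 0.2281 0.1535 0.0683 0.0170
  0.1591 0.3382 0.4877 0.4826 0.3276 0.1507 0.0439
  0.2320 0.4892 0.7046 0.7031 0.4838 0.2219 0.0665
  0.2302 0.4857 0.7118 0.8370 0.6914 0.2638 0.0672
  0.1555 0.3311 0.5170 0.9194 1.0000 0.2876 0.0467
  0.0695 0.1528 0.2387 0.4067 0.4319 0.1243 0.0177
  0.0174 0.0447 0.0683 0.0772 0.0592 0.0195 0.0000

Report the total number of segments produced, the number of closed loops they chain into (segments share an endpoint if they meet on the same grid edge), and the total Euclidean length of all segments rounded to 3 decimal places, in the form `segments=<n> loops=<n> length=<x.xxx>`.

cell (2,1): code 0100 → (2.126,2.000)–(3.000,1.120)
cell (2,2): code 1100 → (2.147,3.000)–(2.126,2.000)
cell (2,3): code 1000 → (3.000,3.858)–(2.147,3.000)
cell (3,1): code 0110 → (3.000,1.120)–(4.000,1.130)
cell (3,3): code 1101 → (3.150,4.000)–(3.000,3.858)
cell (3,4): code 1000 → (4.000,4.413)–(3.150,4.000)
cell (4,1): code 0110 → (4.000,1.130)–(5.000,1.989)
cell (4,4): code 1001 → (5.000,4.681)–(4.000,4.413)
cell (5,1): code 0010 → (5.000,1.989)–(5.007,2.000)
cell (5,2): code 0011 → (5.007,2.000)–(5.789,3.000)
cell (5,3): code 0011 → (5.789,3.000)–(5.854,4.000)
cell (5,4): code 0001 → (5.854,4.000)–(5.000,4.681)
total: 12 segments, chained into 1 closed loop(s), length Σ = 11.332273

segments=12 loops=1 length=11.332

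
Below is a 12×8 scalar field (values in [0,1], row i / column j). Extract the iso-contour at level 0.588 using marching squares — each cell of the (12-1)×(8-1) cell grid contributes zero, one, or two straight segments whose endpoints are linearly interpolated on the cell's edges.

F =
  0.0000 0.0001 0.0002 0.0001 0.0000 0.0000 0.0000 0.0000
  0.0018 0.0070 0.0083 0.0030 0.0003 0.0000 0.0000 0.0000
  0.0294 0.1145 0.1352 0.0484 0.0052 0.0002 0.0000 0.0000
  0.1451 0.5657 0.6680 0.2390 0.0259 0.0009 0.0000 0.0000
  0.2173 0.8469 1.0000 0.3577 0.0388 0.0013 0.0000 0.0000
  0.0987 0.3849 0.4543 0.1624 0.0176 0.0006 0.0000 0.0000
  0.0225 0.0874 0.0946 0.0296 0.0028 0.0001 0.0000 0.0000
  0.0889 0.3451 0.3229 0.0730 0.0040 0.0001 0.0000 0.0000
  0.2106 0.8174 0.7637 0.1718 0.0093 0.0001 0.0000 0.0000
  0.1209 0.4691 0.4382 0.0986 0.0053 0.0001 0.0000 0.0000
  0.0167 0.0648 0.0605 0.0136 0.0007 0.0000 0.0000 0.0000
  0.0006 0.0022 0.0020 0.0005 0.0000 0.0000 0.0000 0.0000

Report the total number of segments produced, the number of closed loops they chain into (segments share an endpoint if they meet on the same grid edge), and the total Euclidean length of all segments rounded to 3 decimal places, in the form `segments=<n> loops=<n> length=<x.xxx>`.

segments=14 loops=2 length=10.578

cell (2,1): code 0100 → (2.850,2.000)–(3.000,1.218)
cell (2,2): code 1000 → (3.000,2.186)–(2.850,2.000)
cell (3,0): code 0100 → (3.079,1.000)–(4.000,0.589)
cell (3,1): code 1110 → (3.000,1.218)–(3.079,1.000)
cell (3,2): code 1001 → (4.000,2.641)–(3.000,2.186)
cell (4,0): code 0010 → (4.000,0.589)–(4.560,1.000)
cell (4,1): code 0011 → (4.560,1.000)–(4.755,2.000)
cell (4,2): code 0001 → (4.755,2.000)–(4.000,2.641)
cell (7,0): code 0100 → (7.514,1.000)–(8.000,0.622)
cell (7,1): code 1100 → (7.601,2.000)–(7.514,1.000)
cell (7,2): code 1000 → (8.000,2.297)–(7.601,2.000)
cell (8,0): code 0010 → (8.000,0.622)–(8.659,1.000)
cell (8,1): code 0011 → (8.659,1.000)–(8.540,2.000)
cell (8,2): code 0001 → (8.540,2.000)–(8.000,2.297)
total: 14 segments, chained into 2 closed loop(s), length Σ = 10.577928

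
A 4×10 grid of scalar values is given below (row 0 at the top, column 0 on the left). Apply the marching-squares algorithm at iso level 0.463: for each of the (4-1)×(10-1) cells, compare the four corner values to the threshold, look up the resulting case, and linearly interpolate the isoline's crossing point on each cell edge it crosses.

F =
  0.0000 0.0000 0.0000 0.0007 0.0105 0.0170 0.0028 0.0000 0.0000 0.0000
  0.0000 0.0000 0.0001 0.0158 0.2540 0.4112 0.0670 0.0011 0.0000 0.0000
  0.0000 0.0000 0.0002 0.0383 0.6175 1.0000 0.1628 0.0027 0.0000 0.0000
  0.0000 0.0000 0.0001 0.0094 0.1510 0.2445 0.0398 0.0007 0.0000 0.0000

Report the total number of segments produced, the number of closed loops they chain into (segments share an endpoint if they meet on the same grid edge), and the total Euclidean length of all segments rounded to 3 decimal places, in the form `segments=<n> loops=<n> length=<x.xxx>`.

segments=6 loops=1 length=5.181

cell (1,3): code 0100 → (1.575,4.000)–(2.000,3.733)
cell (1,4): code 1100 → (1.088,5.000)–(1.575,4.000)
cell (1,5): code 1000 → (2.000,5.641)–(1.088,5.000)
cell (2,3): code 0010 → (2.000,3.733)–(2.331,4.000)
cell (2,4): code 0011 → (2.331,4.000)–(2.711,5.000)
cell (2,5): code 0001 → (2.711,5.000)–(2.000,5.641)
total: 6 segments, chained into 1 closed loop(s), length Σ = 5.181369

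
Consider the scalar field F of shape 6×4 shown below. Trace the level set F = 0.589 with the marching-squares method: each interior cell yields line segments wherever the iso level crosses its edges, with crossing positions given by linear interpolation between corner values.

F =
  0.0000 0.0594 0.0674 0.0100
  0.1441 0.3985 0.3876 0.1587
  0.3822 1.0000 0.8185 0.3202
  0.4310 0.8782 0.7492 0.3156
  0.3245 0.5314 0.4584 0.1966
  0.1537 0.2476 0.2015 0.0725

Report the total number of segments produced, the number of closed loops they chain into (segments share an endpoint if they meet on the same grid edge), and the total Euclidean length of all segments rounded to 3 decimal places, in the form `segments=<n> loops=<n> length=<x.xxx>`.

cell (1,0): code 0100 → (1.317,1.000)–(2.000,0.335)
cell (1,1): code 1100 → (1.467,2.000)–(1.317,1.000)
cell (1,2): code 1000 → (2.000,2.461)–(1.467,2.000)
cell (2,0): code 0110 → (2.000,0.335)–(3.000,0.353)
cell (2,2): code 1001 → (3.000,2.369)–(2.000,2.461)
cell (3,0): code 0010 → (3.000,0.353)–(3.834,1.000)
cell (3,1): code 0011 → (3.834,1.000)–(3.551,2.000)
cell (3,2): code 0001 → (3.551,2.000)–(3.000,2.369)
total: 8 segments, chained into 1 closed loop(s), length Σ = 7.431258

segments=8 loops=1 length=7.431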